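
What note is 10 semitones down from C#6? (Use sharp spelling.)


Step by step:
C#6: chromatic position 1 in octave 6 → absolute = 6×12 + 1 = 73
Transpose down 10: 73 - 10 = 63
63 = 5×12 + 3 → D# in octave 5
Result = D#5


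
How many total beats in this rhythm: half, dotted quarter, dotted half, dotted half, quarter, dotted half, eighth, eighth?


Working:
Beat values:
  half = 2 beats
  dotted quarter = 1.5 beats
  dotted half = 3 beats
  dotted half = 3 beats
  quarter = 1 beat
  dotted half = 3 beats
  eighth = 0.5 beats
  eighth = 0.5 beats
Sum = 2 + 1.5 + 3 + 3 + 1 + 3 + 0.5 + 0.5
= 14.5 beats


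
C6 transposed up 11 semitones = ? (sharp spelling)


Reasoning:
C6: chromatic position 0 in octave 6 → absolute = 6×12 + 0 = 72
Transpose up 11: 72 + 11 = 83
83 = 6×12 + 11 → B in octave 6
Result = B6


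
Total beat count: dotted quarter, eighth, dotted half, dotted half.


Beat values:
  dotted quarter = 1.5 beats
  eighth = 0.5 beats
  dotted half = 3 beats
  dotted half = 3 beats
Sum = 1.5 + 0.5 + 3 + 3
= 8 beats


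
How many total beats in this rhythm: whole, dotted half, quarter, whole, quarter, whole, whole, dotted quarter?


Reasoning:
Beat values:
  whole = 4 beats
  dotted half = 3 beats
  quarter = 1 beat
  whole = 4 beats
  quarter = 1 beat
  whole = 4 beats
  whole = 4 beats
  dotted quarter = 1.5 beats
Sum = 4 + 3 + 1 + 4 + 1 + 4 + 4 + 1.5
= 22.5 beats


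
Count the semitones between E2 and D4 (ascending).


Absolute semitone position = octave×12 + chromatic position
E2: 2×12 + 4 = 28
D4: 4×12 + 2 = 50
Difference = 50 - 28 = 22
= 22 semitones


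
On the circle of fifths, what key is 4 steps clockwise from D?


Each clockwise step on the circle of fifths moves up a perfect 5th
From D: D → A → E → B → F#/Gb
= F#/Gb


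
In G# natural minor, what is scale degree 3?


Working:
Natural minor scale pattern: W-H-W-W-H-W-W (2-1-2-2-1-2-2 semitones)
Starting from G#:
  G# + 2 semitones → A#
  A# + 1 semitone → B
  B + 2 semitones → C#
  C# + 2 semitones → D#
  D# + 1 semitone → E
  E + 2 semitones → F#
  F# + 2 semitones → G#
Scale: G# A# B C# D# E F#
Degree 3 = B


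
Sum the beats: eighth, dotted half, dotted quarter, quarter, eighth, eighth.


Step by step:
Beat values:
  eighth = 0.5 beats
  dotted half = 3 beats
  dotted quarter = 1.5 beats
  quarter = 1 beat
  eighth = 0.5 beats
  eighth = 0.5 beats
Sum = 0.5 + 3 + 1.5 + 1 + 0.5 + 0.5
= 7 beats


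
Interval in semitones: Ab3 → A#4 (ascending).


Working:
Absolute semitone position = octave×12 + chromatic position
Ab3: 3×12 + 8 = 44
A#4: 4×12 + 10 = 58
Difference = 58 - 44 = 14
= 14 semitones


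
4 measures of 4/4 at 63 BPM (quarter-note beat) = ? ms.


Quarter-note beat duration = 60000 / 63 ms
Beats per measure (4/4) = 4
One measure = 4 × 60000 / 63 = 240000 / 63 ms
4 measures = 4 × 240000 / 63 = 960000 / 63
= 15238.1 ms


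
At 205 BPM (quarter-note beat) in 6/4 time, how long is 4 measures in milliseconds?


Quarter-note beat duration = 60000 / 205 ms
Beats per measure (6/4) = 6
One measure = 6 × 60000 / 205 = 360000 / 205 ms
4 measures = 4 × 360000 / 205 = 1440000 / 205
= 7024.4 ms


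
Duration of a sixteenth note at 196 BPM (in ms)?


Reasoning:
One quarter-note beat = 60000 / BPM = 60000 / 196 ms
Sixteenth note = 1/4 × quarter note
Duration = 1/4 × 60000 / 196 = 15000 / 196
= 76.5 ms


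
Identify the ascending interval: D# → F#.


Reasoning:
Letter names: D → F spans 3 letter names → a 3rd
Semitones: D# → F# = 3 half-steps
A 3rd of 3 semitones is a minor 3rd
= minor 3rd


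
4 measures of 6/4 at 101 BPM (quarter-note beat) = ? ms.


Solution.
Quarter-note beat duration = 60000 / 101 ms
Beats per measure (6/4) = 6
One measure = 6 × 60000 / 101 = 360000 / 101 ms
4 measures = 4 × 360000 / 101 = 1440000 / 101
= 14257.4 ms


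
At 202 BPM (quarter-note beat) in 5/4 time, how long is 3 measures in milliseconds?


Let's work it out.
Quarter-note beat duration = 60000 / 202 ms
Beats per measure (5/4) = 5
One measure = 5 × 60000 / 202 = 300000 / 202 ms
3 measures = 3 × 300000 / 202 = 900000 / 202
= 4455.4 ms


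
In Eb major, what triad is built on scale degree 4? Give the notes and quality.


Eb major scale: Eb F G Ab Bb C D
Diatonic triad on degree 4 stacks scale notes 4, 6, 1: Ab C Eb
Ab→C = 4 semitones; Ab→Eb = 7 semitones → major triad
= Ab C Eb (major)


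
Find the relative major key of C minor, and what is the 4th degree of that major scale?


The relative major shares the key signature and is a minor 3rd above the minor tonic
A minor 3rd above C is Eb
→ relative major of C minor is Eb major
Eb major scale: Eb F G Ab Bb C D
= Eb major; 4th degree = Ab


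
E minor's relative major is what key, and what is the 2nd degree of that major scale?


Let's work it out.
The relative major shares the key signature and is a minor 3rd above the minor tonic
A minor 3rd above E is G
→ relative major of E minor is G major
G major scale: G A B C D E F#
= G major; 2nd degree = A


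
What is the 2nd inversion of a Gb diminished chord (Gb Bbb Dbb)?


Let's work it out.
Root position: Gb Bbb Dbb
2nd inversion: move root and 3rd up an octave
Bass note: Dbb
Notes (bottom to top) = Dbb Gb Bbb


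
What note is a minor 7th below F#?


Step by step:
A 7th spans 7 letter names, so from F we land on G
A minor 7th = 10 semitones below F#
Spell G at that pitch: G#
= G#


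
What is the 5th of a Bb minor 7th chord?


Solution.
Minor 7th chord = root + minor 3rd + perfect 5th + minor 7th
Seventh chords stack in thirds, so the letter names are B-D-F-A
Root: Bb
Minor 3rd above Bb: Db
Perfect 5th above Bb: F
Minor 7th above Bb: Ab
The 5th = F


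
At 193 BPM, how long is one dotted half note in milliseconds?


Step by step:
One quarter-note beat = 60000 / BPM = 60000 / 193 ms
Dotted half note = 3 × quarter note
Duration = 3 × 60000 / 193 = 180000 / 193
= 932.6 ms


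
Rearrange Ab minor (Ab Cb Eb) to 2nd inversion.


Solution.
Root position: Ab Cb Eb
2nd inversion: move root and 3rd up an octave
Bass note: Eb
Notes (bottom to top) = Eb Ab Cb


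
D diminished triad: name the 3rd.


Solution.
Diminished triad = root + minor 3rd (3 semitones) + diminished 5th (6 semitones)
A triad on D stacks thirds, so the chord tones use letter names D-F-A
Root: D
Minor 3rd above D: F
Diminished 5th above D: Ab
The 3rd = F


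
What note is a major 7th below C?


Reasoning:
A 7th spans 7 letter names, so from C we land on D
A major 7th = 11 semitones below C
Spell D at that pitch: Db
= Db


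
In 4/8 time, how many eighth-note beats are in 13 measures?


Step by step:
Time signature 4/8: the bottom number 8 means the eighth note gets one count
The top number 4 means 4 eighth-note beats per measure
Total = 4 × 13 measures
= 52 eighth-note beats


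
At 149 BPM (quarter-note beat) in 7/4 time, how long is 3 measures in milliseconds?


Working:
Quarter-note beat duration = 60000 / 149 ms
Beats per measure (7/4) = 7
One measure = 7 × 60000 / 149 = 420000 / 149 ms
3 measures = 3 × 420000 / 149 = 1260000 / 149
= 8456.4 ms


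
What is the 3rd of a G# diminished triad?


Diminished triad = root + minor 3rd (3 semitones) + diminished 5th (6 semitones)
A triad on G# stacks thirds, so the chord tones use letter names G-B-D
Root: G#
Minor 3rd above G#: B
Diminished 5th above G#: D
The 3rd = B


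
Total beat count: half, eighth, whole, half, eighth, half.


Beat values:
  half = 2 beats
  eighth = 0.5 beats
  whole = 4 beats
  half = 2 beats
  eighth = 0.5 beats
  half = 2 beats
Sum = 2 + 0.5 + 4 + 2 + 0.5 + 2
= 11 beats


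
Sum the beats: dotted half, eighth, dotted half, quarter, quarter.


Beat values:
  dotted half = 3 beats
  eighth = 0.5 beats
  dotted half = 3 beats
  quarter = 1 beat
  quarter = 1 beat
Sum = 3 + 0.5 + 3 + 1 + 1
= 8.5 beats


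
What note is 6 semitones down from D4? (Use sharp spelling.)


Solution.
D4: chromatic position 2 in octave 4 → absolute = 4×12 + 2 = 50
Transpose down 6: 50 - 6 = 44
44 = 3×12 + 8 → G# in octave 3
Result = G#3


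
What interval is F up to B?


Letter names: F → B spans 4 letter names → a 4th
Semitones: F → B = 6 half-steps
A 4th of 6 semitones is an augmented 4th
= augmented 4th


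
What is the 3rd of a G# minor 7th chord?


Reasoning:
Minor 7th chord = root + minor 3rd + perfect 5th + minor 7th
Seventh chords stack in thirds, so the letter names are G-B-D-F
Root: G#
Minor 3rd above G#: B
Perfect 5th above G#: D#
Minor 7th above G#: F#
The 3rd = B


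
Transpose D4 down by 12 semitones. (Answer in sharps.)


Step by step:
D4: chromatic position 2 in octave 4 → absolute = 4×12 + 2 = 50
Transpose down 12: 50 - 12 = 38
38 = 3×12 + 2 → D in octave 3
Result = D3


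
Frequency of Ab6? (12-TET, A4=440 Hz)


Let's work it out.
f = 440 × 2^(n/12) where n = semitones from A4
Ab6: 23 semitones from A4
f = 440 × 2^(23/12)
f = 1661.22 Hz


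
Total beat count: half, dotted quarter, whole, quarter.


Step by step:
Beat values:
  half = 2 beats
  dotted quarter = 1.5 beats
  whole = 4 beats
  quarter = 1 beat
Sum = 2 + 1.5 + 4 + 1
= 8.5 beats


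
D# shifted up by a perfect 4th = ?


Working:
perfect 4th: 4 letter names, 5 semitones
Letter: D + 3 → G
Pitch: D# + 5 semitones, spelled as a G → G#
= G#


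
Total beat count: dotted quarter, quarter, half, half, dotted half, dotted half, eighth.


Beat values:
  dotted quarter = 1.5 beats
  quarter = 1 beat
  half = 2 beats
  half = 2 beats
  dotted half = 3 beats
  dotted half = 3 beats
  eighth = 0.5 beats
Sum = 1.5 + 1 + 2 + 2 + 3 + 3 + 0.5
= 13 beats


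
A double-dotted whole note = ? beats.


Base whole note = 4 beats
Dot 1 adds half the previous value: +2
Dot 2 adds half the previous value: +1
One double-dotted whole = 4 + 2 + 1 = 7
= 7 beats


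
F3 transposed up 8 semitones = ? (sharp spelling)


F3: chromatic position 5 in octave 3 → absolute = 3×12 + 5 = 41
Transpose up 8: 41 + 8 = 49
49 = 4×12 + 1 → C# in octave 4
Result = C#4


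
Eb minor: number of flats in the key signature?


Flat minor keys: A(0), D(1), G(2), C(3), F(4), Bb(5), Eb(6), Ab(7)
Eb minor has 6 flats
Order of flats: Bb Eb Ab Db Gb Cb Fb → first 6: Bb, Eb, Ab, Db, Gb, Cb
= 6 flats


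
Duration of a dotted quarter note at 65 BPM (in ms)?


Solution.
One quarter-note beat = 60000 / BPM = 60000 / 65 ms
Dotted quarter note = 3/2 × quarter note
Duration = 3/2 × 60000 / 65 = 90000 / 65
= 1384.6 ms


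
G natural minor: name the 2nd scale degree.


Step by step:
Natural minor scale pattern: W-H-W-W-H-W-W (2-1-2-2-1-2-2 semitones)
Starting from G:
  G + 2 semitones → A
  A + 1 semitone → Bb
  Bb + 2 semitones → C
  C + 2 semitones → D
  D + 1 semitone → Eb
  Eb + 2 semitones → F
  F + 2 semitones → G
Scale: G A Bb C D Eb F
Degree 2 = A


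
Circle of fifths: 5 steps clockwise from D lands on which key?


Each clockwise step on the circle of fifths moves up a perfect 5th
From D: D → A → E → B → F#/Gb → Db
= Db


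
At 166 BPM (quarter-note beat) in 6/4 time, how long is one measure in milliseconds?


Quarter-note beat duration = 60000 / 166 ms
Beats per measure (6/4) = 6
One measure = 6 × 60000 / 166 = 360000 / 166 ms
= 2168.7 ms


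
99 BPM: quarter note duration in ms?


Let's work it out.
One quarter-note beat = 60000 / BPM = 60000 / 99 ms
Duration = 60000 / 99
= 606.1 ms


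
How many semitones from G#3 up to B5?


Solution.
Absolute semitone position = octave×12 + chromatic position
G#3: 3×12 + 8 = 44
B5: 5×12 + 11 = 71
Difference = 71 - 44 = 27
= 27 semitones


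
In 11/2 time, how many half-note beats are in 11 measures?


Time signature 11/2: the bottom number 2 means the half note gets one count
The top number 11 means 11 half-note beats per measure
Total = 11 × 11 measures
= 121 half-note beats


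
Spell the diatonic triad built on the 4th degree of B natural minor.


Working:
B natural minor scale: B C# D E F# G A
Diatonic triad on degree 4 stacks scale notes 4, 6, 1: E G B
E→G = 3 semitones; E→B = 7 semitones → minor triad
= E G B (minor)


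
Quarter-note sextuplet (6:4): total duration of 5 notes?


Let's work it out.
Sextuplet: 6 notes occupy the space of 4 quarter notes
Space = 4 × 1 = 4 beats
Each sextuplet note = 4 / 6 = 2/3 beats
5 notes = 5 × 2/3 = 10/3
= 10/3 beats


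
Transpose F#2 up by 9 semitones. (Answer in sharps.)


F#2: chromatic position 6 in octave 2 → absolute = 2×12 + 6 = 30
Transpose up 9: 30 + 9 = 39
39 = 3×12 + 3 → D# in octave 3
Result = D#3


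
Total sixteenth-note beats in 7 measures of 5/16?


Reasoning:
Time signature 5/16: the bottom number 16 means the sixteenth note gets one count
The top number 5 means 5 sixteenth-note beats per measure
Total = 5 × 7 measures
= 35 sixteenth-note beats


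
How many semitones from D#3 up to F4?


Reasoning:
Absolute semitone position = octave×12 + chromatic position
D#3: 3×12 + 3 = 39
F4: 4×12 + 5 = 53
Difference = 53 - 39 = 14
= 14 semitones


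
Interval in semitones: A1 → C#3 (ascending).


Working:
Absolute semitone position = octave×12 + chromatic position
A1: 1×12 + 9 = 21
C#3: 3×12 + 1 = 37
Difference = 37 - 21 = 16
= 16 semitones


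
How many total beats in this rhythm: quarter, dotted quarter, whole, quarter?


Working:
Beat values:
  quarter = 1 beat
  dotted quarter = 1.5 beats
  whole = 4 beats
  quarter = 1 beat
Sum = 1 + 1.5 + 4 + 1
= 7.5 beats


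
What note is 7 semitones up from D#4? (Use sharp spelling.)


Solution.
D#4: chromatic position 3 in octave 4 → absolute = 4×12 + 3 = 51
Transpose up 7: 51 + 7 = 58
58 = 4×12 + 10 → A# in octave 4
Result = A#4


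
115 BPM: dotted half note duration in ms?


Let's work it out.
One quarter-note beat = 60000 / BPM = 60000 / 115 ms
Dotted half note = 3 × quarter note
Duration = 3 × 60000 / 115 = 180000 / 115
= 1565.2 ms


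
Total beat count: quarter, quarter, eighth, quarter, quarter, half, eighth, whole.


Solution.
Beat values:
  quarter = 1 beat
  quarter = 1 beat
  eighth = 0.5 beats
  quarter = 1 beat
  quarter = 1 beat
  half = 2 beats
  eighth = 0.5 beats
  whole = 4 beats
Sum = 1 + 1 + 0.5 + 1 + 1 + 2 + 0.5 + 4
= 11 beats


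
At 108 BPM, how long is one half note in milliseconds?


Reasoning:
One quarter-note beat = 60000 / BPM = 60000 / 108 ms
Half note = 2 × quarter note
Duration = 2 × 60000 / 108 = 120000 / 108
= 1111.1 ms


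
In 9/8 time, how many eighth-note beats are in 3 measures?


Solution.
Time signature 9/8: the bottom number 8 means the eighth note gets one count
The top number 9 means 9 eighth-note beats per measure
Total = 9 × 3 measures
= 27 eighth-note beats


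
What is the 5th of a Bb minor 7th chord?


Minor 7th chord = root + minor 3rd + perfect 5th + minor 7th
Seventh chords stack in thirds, so the letter names are B-D-F-A
Root: Bb
Minor 3rd above Bb: Db
Perfect 5th above Bb: F
Minor 7th above Bb: Ab
The 5th = F


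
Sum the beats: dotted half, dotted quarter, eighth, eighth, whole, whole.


Step by step:
Beat values:
  dotted half = 3 beats
  dotted quarter = 1.5 beats
  eighth = 0.5 beats
  eighth = 0.5 beats
  whole = 4 beats
  whole = 4 beats
Sum = 3 + 1.5 + 0.5 + 0.5 + 4 + 4
= 13.5 beats


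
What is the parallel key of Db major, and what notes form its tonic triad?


Parallel keys share the same tonic but differ in mode
Db major → parallel is Db minor
Tonic triad of Db minor = Db Fb Ab
= Db minor; triad = Db Fb Ab


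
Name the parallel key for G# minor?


Step by step:
Parallel keys share the same tonic but differ in mode
G# minor → parallel is G# major
= G# major


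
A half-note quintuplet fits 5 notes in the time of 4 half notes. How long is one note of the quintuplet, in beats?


Quintuplet: 5 notes occupy the space of 4 half notes
Space = 4 × 2 = 8 beats
Each quintuplet note = 8 / 5 = 8/5 beats
= 8/5 beats


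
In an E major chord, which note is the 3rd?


Major triad = root + major 3rd (4 semitones) + perfect 5th (7 semitones)
A triad on E stacks thirds, so the chord tones use letter names E-G-B
Root: E
Major 3rd above E: G#
Perfect 5th above E: B
The 3rd = G#


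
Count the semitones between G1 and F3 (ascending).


Working:
Absolute semitone position = octave×12 + chromatic position
G1: 1×12 + 7 = 19
F3: 3×12 + 5 = 41
Difference = 41 - 19 = 22
= 22 semitones


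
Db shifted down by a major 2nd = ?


Step by step:
major 2nd: 2 letter names, 2 semitones
Letter: D - 1 → C
Pitch: Db - 2 semitones, spelled as a C → Cb
= Cb


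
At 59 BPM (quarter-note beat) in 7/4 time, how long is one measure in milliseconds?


Let's work it out.
Quarter-note beat duration = 60000 / 59 ms
Beats per measure (7/4) = 7
One measure = 7 × 60000 / 59 = 420000 / 59 ms
= 7118.6 ms


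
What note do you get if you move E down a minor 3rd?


Reasoning:
minor 3rd: 3 letter names, 3 semitones
Letter: E - 2 → C
Pitch: E - 3 semitones, spelled as a C → C#
= C#


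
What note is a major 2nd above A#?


A 2nd spans 2 letter names, so from A we land on B
A major 2nd = 2 semitones above A#
Spell B at that pitch: B#
= B#


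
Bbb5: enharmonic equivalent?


Enharmonic notes sound the same pitch but are spelled with different letter names
Bbb and A name the same pitch class
= A5


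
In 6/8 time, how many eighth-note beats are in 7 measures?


Let's work it out.
Time signature 6/8: the bottom number 8 means the eighth note gets one count
The top number 6 means 6 eighth-note beats per measure
Total = 6 × 7 measures
= 42 eighth-note beats


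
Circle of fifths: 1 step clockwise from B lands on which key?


Each clockwise step on the circle of fifths moves up a perfect 5th
From B: B → F#/Gb
= F#/Gb


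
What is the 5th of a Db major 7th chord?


Solution.
Major 7th chord = root + major 3rd + perfect 5th + major 7th
Seventh chords stack in thirds, so the letter names are D-F-A-C
Root: Db
Major 3rd above Db: F
Perfect 5th above Db: Ab
Major 7th above Db: C
The 5th = Ab


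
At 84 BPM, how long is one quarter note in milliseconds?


Step by step:
One quarter-note beat = 60000 / BPM = 60000 / 84 ms
Duration = 60000 / 84
= 714.3 ms


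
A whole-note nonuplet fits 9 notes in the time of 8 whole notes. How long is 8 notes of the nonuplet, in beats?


Let's work it out.
Nonuplet: 9 notes occupy the space of 8 whole notes
Space = 8 × 4 = 32 beats
Each nonuplet note = 32 / 9 = 32/9 beats
8 notes = 8 × 32/9 = 256/9
= 256/9 beats


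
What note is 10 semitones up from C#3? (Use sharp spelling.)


Step by step:
C#3: chromatic position 1 in octave 3 → absolute = 3×12 + 1 = 37
Transpose up 10: 37 + 10 = 47
47 = 3×12 + 11 → B in octave 3
Result = B3


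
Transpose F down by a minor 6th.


Step by step:
minor 6th: 6 letter names, 8 semitones
Letter: F - 5 → A
Pitch: F - 8 semitones, spelled as an A → A
= A


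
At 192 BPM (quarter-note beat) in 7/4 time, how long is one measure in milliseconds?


Working:
Quarter-note beat duration = 60000 / 192 ms
Beats per measure (7/4) = 7
One measure = 7 × 60000 / 192 = 420000 / 192 ms
= 2187.5 ms


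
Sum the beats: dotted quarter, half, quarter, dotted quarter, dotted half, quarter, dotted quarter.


Beat values:
  dotted quarter = 1.5 beats
  half = 2 beats
  quarter = 1 beat
  dotted quarter = 1.5 beats
  dotted half = 3 beats
  quarter = 1 beat
  dotted quarter = 1.5 beats
Sum = 1.5 + 2 + 1 + 1.5 + 3 + 1 + 1.5
= 11.5 beats


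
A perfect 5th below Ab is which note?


Step by step:
A 5th spans 5 letter names, so from A we land on D
A perfect 5th = 7 semitones below Ab
Spell D at that pitch: Db
= Db


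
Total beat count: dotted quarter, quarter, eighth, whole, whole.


Reasoning:
Beat values:
  dotted quarter = 1.5 beats
  quarter = 1 beat
  eighth = 0.5 beats
  whole = 4 beats
  whole = 4 beats
Sum = 1.5 + 1 + 0.5 + 4 + 4
= 11 beats


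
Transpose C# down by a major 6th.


major 6th: 6 letter names, 9 semitones
Letter: C - 5 → E
Pitch: C# - 9 semitones, spelled as an E → E
= E


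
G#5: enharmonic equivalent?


Solution.
Enharmonic notes sound the same pitch but are spelled with different letter names
G# and Ab name the same pitch class
= Ab5


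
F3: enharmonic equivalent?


Solution.
Enharmonic notes sound the same pitch but are spelled with different letter names
F and E# name the same pitch class
= E#3


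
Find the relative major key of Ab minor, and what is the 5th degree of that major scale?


Solution.
The relative major shares the key signature and is a minor 3rd above the minor tonic
A minor 3rd above Ab is Cb
→ relative major of Ab minor is Cb major
Cb major scale: Cb Db Eb Fb Gb Ab Bb
= Cb major; 5th degree = Gb


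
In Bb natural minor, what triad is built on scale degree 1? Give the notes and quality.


Working:
Bb natural minor scale: Bb C Db Eb F Gb Ab
Diatonic triad on degree 1 stacks scale notes 1, 3, 5: Bb Db F
Bb→Db = 3 semitones; Bb→F = 7 semitones → minor triad
= Bb Db F (minor)


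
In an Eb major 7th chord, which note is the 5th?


Step by step:
Major 7th chord = root + major 3rd + perfect 5th + major 7th
Seventh chords stack in thirds, so the letter names are E-G-B-D
Root: Eb
Major 3rd above Eb: G
Perfect 5th above Eb: Bb
Major 7th above Eb: D
The 5th = Bb


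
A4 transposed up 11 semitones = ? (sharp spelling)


Step by step:
A4: chromatic position 9 in octave 4 → absolute = 4×12 + 9 = 57
Transpose up 11: 57 + 11 = 68
68 = 5×12 + 8 → G# in octave 5
Result = G#5


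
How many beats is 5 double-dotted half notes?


Base half note = 2 beats
Dot 1 adds half the previous value: +1
Dot 2 adds half the previous value: +1/2
One double-dotted half = 2 + 1 + 1/2 = 7/2
5 of them = 5 × 7/2 = 35/2
= 35/2 beats


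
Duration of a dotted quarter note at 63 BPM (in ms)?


Working:
One quarter-note beat = 60000 / BPM = 60000 / 63 ms
Dotted quarter note = 3/2 × quarter note
Duration = 3/2 × 60000 / 63 = 90000 / 63
= 1428.6 ms


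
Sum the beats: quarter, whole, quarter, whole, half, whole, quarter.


Working:
Beat values:
  quarter = 1 beat
  whole = 4 beats
  quarter = 1 beat
  whole = 4 beats
  half = 2 beats
  whole = 4 beats
  quarter = 1 beat
Sum = 1 + 4 + 1 + 4 + 2 + 4 + 1
= 17 beats


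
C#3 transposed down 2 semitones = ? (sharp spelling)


C#3: chromatic position 1 in octave 3 → absolute = 3×12 + 1 = 37
Transpose down 2: 37 - 2 = 35
35 = 2×12 + 11 → B in octave 2
Result = B2


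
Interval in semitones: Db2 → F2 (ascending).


Step by step:
Absolute semitone position = octave×12 + chromatic position
Db2: 2×12 + 1 = 25
F2: 2×12 + 5 = 29
Difference = 29 - 25 = 4
= 4 semitones


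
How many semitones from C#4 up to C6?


Working:
Absolute semitone position = octave×12 + chromatic position
C#4: 4×12 + 1 = 49
C6: 6×12 + 0 = 72
Difference = 72 - 49 = 23
= 23 semitones


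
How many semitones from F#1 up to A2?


Solution.
Absolute semitone position = octave×12 + chromatic position
F#1: 1×12 + 6 = 18
A2: 2×12 + 9 = 33
Difference = 33 - 18 = 15
= 15 semitones


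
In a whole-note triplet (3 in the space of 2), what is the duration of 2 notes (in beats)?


Let's work it out.
Triplet: 3 notes occupy the space of 2 whole notes
Space = 2 × 4 = 8 beats
Each triplet note = 8 / 3 = 8/3 beats
2 notes = 2 × 8/3 = 16/3
= 16/3 beats


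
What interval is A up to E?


Working:
Letter names: A → E spans 5 letter names → a 5th
Semitones: A → E = 7 half-steps
A 5th of 7 semitones is a perfect 5th
= perfect 5th


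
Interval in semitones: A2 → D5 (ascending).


Reasoning:
Absolute semitone position = octave×12 + chromatic position
A2: 2×12 + 9 = 33
D5: 5×12 + 2 = 62
Difference = 62 - 33 = 29
= 29 semitones


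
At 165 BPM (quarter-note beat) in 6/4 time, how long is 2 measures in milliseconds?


Let's work it out.
Quarter-note beat duration = 60000 / 165 ms
Beats per measure (6/4) = 6
One measure = 6 × 60000 / 165 = 360000 / 165 ms
2 measures = 2 × 360000 / 165 = 720000 / 165
= 4363.6 ms


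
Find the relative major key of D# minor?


Step by step:
The relative major shares the key signature and is a minor 3rd above the minor tonic
A minor 3rd above D# is F#
→ relative major of D# minor is F# major
= F# major


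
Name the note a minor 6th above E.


Step by step:
A 6th spans 6 letter names, so from E we land on C
A minor 6th = 8 semitones above E
Spell C at that pitch: C
= C


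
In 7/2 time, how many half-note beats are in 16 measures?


Reasoning:
Time signature 7/2: the bottom number 2 means the half note gets one count
The top number 7 means 7 half-note beats per measure
Total = 7 × 16 measures
= 112 half-note beats


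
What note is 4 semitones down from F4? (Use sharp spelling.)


F4: chromatic position 5 in octave 4 → absolute = 4×12 + 5 = 53
Transpose down 4: 53 - 4 = 49
49 = 4×12 + 1 → C# in octave 4
Result = C#4


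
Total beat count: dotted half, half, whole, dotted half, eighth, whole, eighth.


Beat values:
  dotted half = 3 beats
  half = 2 beats
  whole = 4 beats
  dotted half = 3 beats
  eighth = 0.5 beats
  whole = 4 beats
  eighth = 0.5 beats
Sum = 3 + 2 + 4 + 3 + 0.5 + 4 + 0.5
= 17 beats


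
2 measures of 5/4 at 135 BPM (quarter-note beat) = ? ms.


Quarter-note beat duration = 60000 / 135 ms
Beats per measure (5/4) = 5
One measure = 5 × 60000 / 135 = 300000 / 135 ms
2 measures = 2 × 300000 / 135 = 600000 / 135
= 4444.4 ms


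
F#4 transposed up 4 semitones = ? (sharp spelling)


F#4: chromatic position 6 in octave 4 → absolute = 4×12 + 6 = 54
Transpose up 4: 54 + 4 = 58
58 = 4×12 + 10 → A# in octave 4
Result = A#4


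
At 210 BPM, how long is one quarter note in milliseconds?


Solution.
One quarter-note beat = 60000 / BPM = 60000 / 210 ms
Duration = 60000 / 210
= 285.7 ms


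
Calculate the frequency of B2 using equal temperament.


Let's work it out.
f = 440 × 2^(n/12) where n = semitones from A4
B2: -22 semitones from A4
f = 440 × 2^(-22/12)
f = 123.47 Hz


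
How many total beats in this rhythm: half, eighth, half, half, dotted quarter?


Reasoning:
Beat values:
  half = 2 beats
  eighth = 0.5 beats
  half = 2 beats
  half = 2 beats
  dotted quarter = 1.5 beats
Sum = 2 + 0.5 + 2 + 2 + 1.5
= 8 beats


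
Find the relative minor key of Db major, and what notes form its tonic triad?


The relative minor shares the major's key signature and starts on its 6th degree
6th degree = a major 6th above the tonic; a major 6th above Db is Bb
→ relative minor of Db major is Bb minor
Tonic triad of Bb minor = root + minor 3rd + perfect 5th = Bb Db F
= Bb minor; triad = Bb Db F


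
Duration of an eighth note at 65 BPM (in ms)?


Step by step:
One quarter-note beat = 60000 / BPM = 60000 / 65 ms
Eighth note = 1/2 × quarter note
Duration = 1/2 × 60000 / 65 = 30000 / 65
= 461.5 ms


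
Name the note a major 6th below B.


Solution.
A 6th spans 6 letter names, so from B we land on D
A major 6th = 9 semitones below B
Spell D at that pitch: D
= D


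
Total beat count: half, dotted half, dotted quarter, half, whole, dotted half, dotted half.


Solution.
Beat values:
  half = 2 beats
  dotted half = 3 beats
  dotted quarter = 1.5 beats
  half = 2 beats
  whole = 4 beats
  dotted half = 3 beats
  dotted half = 3 beats
Sum = 2 + 3 + 1.5 + 2 + 4 + 3 + 3
= 18.5 beats


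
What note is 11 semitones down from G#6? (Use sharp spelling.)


Solution.
G#6: chromatic position 8 in octave 6 → absolute = 6×12 + 8 = 80
Transpose down 11: 80 - 11 = 69
69 = 5×12 + 9 → A in octave 5
Result = A5


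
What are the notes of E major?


Step by step:
Major scale pattern: W-W-H-W-W-W-H (2-2-1-2-2-2-1 semitones)
Starting from E:
  E + 2 semitones → F#
  F# + 2 semitones → G#
  G# + 1 semitone → A
  A + 2 semitones → B
  B + 2 semitones → C#
  C# + 2 semitones → D#
  D# + 1 semitone → E
Scale = E F# G# A B C# D#


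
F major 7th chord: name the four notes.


Working:
Major 7th chord = root + major 3rd + perfect 5th + major 7th
Seventh chords stack in thirds, so the letter names are F-A-C-E
Root: F
Major 3rd above F: A
Perfect 5th above F: C
Major 7th above F: E
Chord = F A C E


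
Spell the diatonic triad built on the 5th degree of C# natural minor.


Reasoning:
C# natural minor scale: C# D# E F# G# A B
Diatonic triad on degree 5 stacks scale notes 5, 7, 2: G# B D#
G#→B = 3 semitones; G#→D# = 7 semitones → minor triad
= G# B D# (minor)


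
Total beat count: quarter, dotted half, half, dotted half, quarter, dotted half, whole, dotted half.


Beat values:
  quarter = 1 beat
  dotted half = 3 beats
  half = 2 beats
  dotted half = 3 beats
  quarter = 1 beat
  dotted half = 3 beats
  whole = 4 beats
  dotted half = 3 beats
Sum = 1 + 3 + 2 + 3 + 1 + 3 + 4 + 3
= 20 beats


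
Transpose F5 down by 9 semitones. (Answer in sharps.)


F5: chromatic position 5 in octave 5 → absolute = 5×12 + 5 = 65
Transpose down 9: 65 - 9 = 56
56 = 4×12 + 8 → G# in octave 4
Result = G#4


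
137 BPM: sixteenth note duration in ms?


Step by step:
One quarter-note beat = 60000 / BPM = 60000 / 137 ms
Sixteenth note = 1/4 × quarter note
Duration = 1/4 × 60000 / 137 = 15000 / 137
= 109.5 ms


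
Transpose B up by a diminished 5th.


diminished 5th: 5 letter names, 6 semitones
Letter: B + 4 → F
Pitch: B + 6 semitones, spelled as an F → F
= F


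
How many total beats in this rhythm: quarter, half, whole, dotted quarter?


Reasoning:
Beat values:
  quarter = 1 beat
  half = 2 beats
  whole = 4 beats
  dotted quarter = 1.5 beats
Sum = 1 + 2 + 4 + 1.5
= 8.5 beats


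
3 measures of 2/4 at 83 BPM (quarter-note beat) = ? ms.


Step by step:
Quarter-note beat duration = 60000 / 83 ms
Beats per measure (2/4) = 2
One measure = 2 × 60000 / 83 = 120000 / 83 ms
3 measures = 3 × 120000 / 83 = 360000 / 83
= 4337.3 ms


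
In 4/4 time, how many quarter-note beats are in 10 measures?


Reasoning:
Time signature 4/4: the bottom number 4 means the quarter note gets one count
The top number 4 means 4 quarter-note beats per measure
Total = 4 × 10 measures
= 40 quarter-note beats


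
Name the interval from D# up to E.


Letter names: D → E spans 2 letter names → a 2nd
Semitones: D# → E = 1 half-step
A 2nd of 1 semitone is a minor 2nd
= minor 2nd


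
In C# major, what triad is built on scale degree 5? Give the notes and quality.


Solution.
C# major scale: C# D# E# F# G# A# B#
Diatonic triad on degree 5 stacks scale notes 5, 7, 2: G# B# D#
G#→B# = 4 semitones; G#→D# = 7 semitones → major triad
= G# B# D# (major)


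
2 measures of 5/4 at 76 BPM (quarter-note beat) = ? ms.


Quarter-note beat duration = 60000 / 76 ms
Beats per measure (5/4) = 5
One measure = 5 × 60000 / 76 = 300000 / 76 ms
2 measures = 2 × 300000 / 76 = 600000 / 76
= 7894.7 ms


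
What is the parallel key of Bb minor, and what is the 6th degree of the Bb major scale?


Reasoning:
Parallel keys share the same tonic but differ in mode
Bb minor → parallel is Bb major
Bb major scale: Bb C D Eb F G A
= Bb major; 6th degree = G


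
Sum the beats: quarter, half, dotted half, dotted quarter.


Step by step:
Beat values:
  quarter = 1 beat
  half = 2 beats
  dotted half = 3 beats
  dotted quarter = 1.5 beats
Sum = 1 + 2 + 3 + 1.5
= 7.5 beats


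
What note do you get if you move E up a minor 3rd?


minor 3rd: 3 letter names, 3 semitones
Letter: E + 2 → G
Pitch: E + 3 semitones, spelled as a G → G
= G


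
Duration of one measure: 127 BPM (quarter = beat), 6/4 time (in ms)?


Quarter-note beat duration = 60000 / 127 ms
Beats per measure (6/4) = 6
One measure = 6 × 60000 / 127 = 360000 / 127 ms
= 2834.6 ms


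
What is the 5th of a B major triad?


Major triad = root + major 3rd (4 semitones) + perfect 5th (7 semitones)
A triad on B stacks thirds, so the chord tones use letter names B-D-F
Root: B
Major 3rd above B: D#
Perfect 5th above B: F#
The 5th = F#


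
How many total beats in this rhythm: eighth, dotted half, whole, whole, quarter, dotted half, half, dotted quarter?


Working:
Beat values:
  eighth = 0.5 beats
  dotted half = 3 beats
  whole = 4 beats
  whole = 4 beats
  quarter = 1 beat
  dotted half = 3 beats
  half = 2 beats
  dotted quarter = 1.5 beats
Sum = 0.5 + 3 + 4 + 4 + 1 + 3 + 2 + 1.5
= 19 beats


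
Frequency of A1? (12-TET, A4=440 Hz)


Working:
f = 440 × 2^(n/12) where n = semitones from A4
A1: -36 semitones from A4
f = 440 × 2^(-36/12)
f = 55.00 Hz


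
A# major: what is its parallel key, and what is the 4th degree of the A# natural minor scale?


Parallel keys share the same tonic but differ in mode
A# major → parallel is A# minor
A# natural minor scale: A# B# C# D# E# F# G#
= A# minor; 4th degree = D#


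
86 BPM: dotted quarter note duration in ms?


One quarter-note beat = 60000 / BPM = 60000 / 86 ms
Dotted quarter note = 3/2 × quarter note
Duration = 3/2 × 60000 / 86 = 90000 / 86
= 1046.5 ms


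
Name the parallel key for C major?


Step by step:
Parallel keys share the same tonic but differ in mode
C major → parallel is C minor
= C minor


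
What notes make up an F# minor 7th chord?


Solution.
Minor 7th chord = root + minor 3rd + perfect 5th + minor 7th
Seventh chords stack in thirds, so the letter names are F-A-C-E
Root: F#
Minor 3rd above F#: A
Perfect 5th above F#: C#
Minor 7th above F#: E
Chord = F# A C# E


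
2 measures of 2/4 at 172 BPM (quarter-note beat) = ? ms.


Let's work it out.
Quarter-note beat duration = 60000 / 172 ms
Beats per measure (2/4) = 2
One measure = 2 × 60000 / 172 = 120000 / 172 ms
2 measures = 2 × 120000 / 172 = 240000 / 172
= 1395.3 ms


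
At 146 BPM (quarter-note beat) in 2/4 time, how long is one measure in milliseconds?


Reasoning:
Quarter-note beat duration = 60000 / 146 ms
Beats per measure (2/4) = 2
One measure = 2 × 60000 / 146 = 120000 / 146 ms
= 821.9 ms


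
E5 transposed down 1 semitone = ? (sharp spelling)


Reasoning:
E5: chromatic position 4 in octave 5 → absolute = 5×12 + 4 = 64
Transpose down 1: 64 - 1 = 63
63 = 5×12 + 3 → D# in octave 5
Result = D#5


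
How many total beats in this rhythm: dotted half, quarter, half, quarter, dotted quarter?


Beat values:
  dotted half = 3 beats
  quarter = 1 beat
  half = 2 beats
  quarter = 1 beat
  dotted quarter = 1.5 beats
Sum = 3 + 1 + 2 + 1 + 1.5
= 8.5 beats


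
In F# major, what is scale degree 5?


Major scale pattern: W-W-H-W-W-W-H (2-2-1-2-2-2-1 semitones)
Starting from F#:
  F# + 2 semitones → G#
  G# + 2 semitones → A#
  A# + 1 semitone → B
  B + 2 semitones → C#
  C# + 2 semitones → D#
  D# + 2 semitones → E#
  E# + 1 semitone → F#
Scale: F# G# A# B C# D# E#
Degree 5 = C#


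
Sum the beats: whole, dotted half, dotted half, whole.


Working:
Beat values:
  whole = 4 beats
  dotted half = 3 beats
  dotted half = 3 beats
  whole = 4 beats
Sum = 4 + 3 + 3 + 4
= 14 beats


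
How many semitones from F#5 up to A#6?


Step by step:
Absolute semitone position = octave×12 + chromatic position
F#5: 5×12 + 6 = 66
A#6: 6×12 + 10 = 82
Difference = 82 - 66 = 16
= 16 semitones


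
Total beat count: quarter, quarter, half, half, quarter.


Working:
Beat values:
  quarter = 1 beat
  quarter = 1 beat
  half = 2 beats
  half = 2 beats
  quarter = 1 beat
Sum = 1 + 1 + 2 + 2 + 1
= 7 beats


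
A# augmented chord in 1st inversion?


Solution.
Root position: A# C## E##
1st inversion: move root up an octave
Bass note: C##
Notes (bottom to top) = C## E## A#


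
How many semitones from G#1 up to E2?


Absolute semitone position = octave×12 + chromatic position
G#1: 1×12 + 8 = 20
E2: 2×12 + 4 = 28
Difference = 28 - 20 = 8
= 8 semitones


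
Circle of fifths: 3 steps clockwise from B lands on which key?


Let's work it out.
Each clockwise step on the circle of fifths moves up a perfect 5th
From B: B → F#/Gb → Db → Ab
= Ab


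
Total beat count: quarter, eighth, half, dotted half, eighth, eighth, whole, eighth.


Solution.
Beat values:
  quarter = 1 beat
  eighth = 0.5 beats
  half = 2 beats
  dotted half = 3 beats
  eighth = 0.5 beats
  eighth = 0.5 beats
  whole = 4 beats
  eighth = 0.5 beats
Sum = 1 + 0.5 + 2 + 3 + 0.5 + 0.5 + 4 + 0.5
= 12 beats


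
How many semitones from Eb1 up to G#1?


Absolute semitone position = octave×12 + chromatic position
Eb1: 1×12 + 3 = 15
G#1: 1×12 + 8 = 20
Difference = 20 - 15 = 5
= 5 semitones


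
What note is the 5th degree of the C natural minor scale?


Solution.
Natural minor scale pattern: W-H-W-W-H-W-W (2-1-2-2-1-2-2 semitones)
Starting from C:
  C + 2 semitones → D
  D + 1 semitone → Eb
  Eb + 2 semitones → F
  F + 2 semitones → G
  G + 1 semitone → Ab
  Ab + 2 semitones → Bb
  Bb + 2 semitones → C
Scale: C D Eb F G Ab Bb
Degree 5 = G


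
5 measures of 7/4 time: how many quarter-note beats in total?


Reasoning:
Time signature 7/4: the bottom number 4 means the quarter note gets one count
The top number 7 means 7 quarter-note beats per measure
Total = 7 × 5 measures
= 35 quarter-note beats


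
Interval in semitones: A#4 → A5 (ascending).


Step by step:
Absolute semitone position = octave×12 + chromatic position
A#4: 4×12 + 10 = 58
A5: 5×12 + 9 = 69
Difference = 69 - 58 = 11
= 11 semitones


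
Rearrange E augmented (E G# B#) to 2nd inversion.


Root position: E G# B#
2nd inversion: move root and 3rd up an octave
Bass note: B#
Notes (bottom to top) = B# E G#


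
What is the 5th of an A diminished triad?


Solution.
Diminished triad = root + minor 3rd (3 semitones) + diminished 5th (6 semitones)
A triad on A stacks thirds, so the chord tones use letter names A-C-E
Root: A
Minor 3rd above A: C
Diminished 5th above A: Eb
The 5th = Eb


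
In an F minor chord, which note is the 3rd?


Step by step:
Minor triad = root + minor 3rd (3 semitones) + perfect 5th (7 semitones)
A triad on F stacks thirds, so the chord tones use letter names F-A-C
Root: F
Minor 3rd above F: Ab
Perfect 5th above F: C
The 3rd = Ab


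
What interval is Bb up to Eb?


Step by step:
Letter names: B → E spans 4 letter names → a 4th
Semitones: Bb → Eb = 5 half-steps
A 4th of 5 semitones is a perfect 4th
= perfect 4th


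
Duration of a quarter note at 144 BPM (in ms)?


Working:
One quarter-note beat = 60000 / BPM = 60000 / 144 ms
Duration = 60000 / 144
= 416.7 ms


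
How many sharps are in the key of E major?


Step by step:
Sharp major keys follow the circle of fifths: C(0), G(1), D(2), A(3), E(4), B(5), F#(6), C#(7)
E major has 4 sharps
Order of sharps: F# C# G# D# A# E# B# → first 4: F#, C#, G#, D#
= 4 sharps


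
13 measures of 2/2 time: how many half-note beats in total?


Time signature 2/2: the bottom number 2 means the half note gets one count
The top number 2 means 2 half-note beats per measure
Total = 2 × 13 measures
= 26 half-note beats


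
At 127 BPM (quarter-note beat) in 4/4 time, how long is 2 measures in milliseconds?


Solution.
Quarter-note beat duration = 60000 / 127 ms
Beats per measure (4/4) = 4
One measure = 4 × 60000 / 127 = 240000 / 127 ms
2 measures = 2 × 240000 / 127 = 480000 / 127
= 3779.5 ms


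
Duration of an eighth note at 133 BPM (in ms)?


One quarter-note beat = 60000 / BPM = 60000 / 133 ms
Eighth note = 1/2 × quarter note
Duration = 1/2 × 60000 / 133 = 30000 / 133
= 225.6 ms
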